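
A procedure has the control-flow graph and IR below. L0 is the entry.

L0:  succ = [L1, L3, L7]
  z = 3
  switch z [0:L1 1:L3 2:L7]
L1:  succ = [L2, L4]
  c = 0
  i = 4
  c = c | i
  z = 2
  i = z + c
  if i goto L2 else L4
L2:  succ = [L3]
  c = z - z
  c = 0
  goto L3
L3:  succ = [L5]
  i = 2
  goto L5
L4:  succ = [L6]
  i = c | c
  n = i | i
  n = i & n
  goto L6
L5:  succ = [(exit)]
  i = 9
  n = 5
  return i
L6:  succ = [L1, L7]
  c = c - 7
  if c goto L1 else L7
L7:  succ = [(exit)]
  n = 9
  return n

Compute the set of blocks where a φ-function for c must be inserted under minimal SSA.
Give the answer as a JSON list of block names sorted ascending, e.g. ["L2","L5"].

Answer: ["L1", "L3", "L7"]

Derivation:
idom tree: L1←L0 L2←L1 L3←L0 L4←L1 L5←L3 L6←L4 L7←L0
Dom at joins:
  L1: preds {L0,L6}: {L0} ∩ {L0,L1,L4,L6} = {L0}; idom=L0
  L3: preds {L0,L2}: {L0} ∩ {L0,L1,L2} = {L0}; idom=L0
  L7: preds {L0,L6}: {L0} ∩ {L0,L1,L4,L6} = {L0}; idom=L0

DF derivation:
  join L1 pred L0: · stop@L0
  join L1 pred L6: L6→L4→L1 stop@L0
  join L3 pred L0: · stop@L0
  join L3 pred L2: L2→L1 stop@L0
  join L7 pred L0: · stop@L0
  join L7 pred L6: L6→L4→L1 stop@L0
  L0 → ∅
  L1 → {L1,L3,L7}
  L2 → {L3}
  L3 → ∅
  L4 → {L1,L7}
  L5 → ∅
  L6 → {L1,L7}
  L7 → ∅

φ for c: defs {L1,L2,L6}
  DF⁺ = {L1,L3,L7}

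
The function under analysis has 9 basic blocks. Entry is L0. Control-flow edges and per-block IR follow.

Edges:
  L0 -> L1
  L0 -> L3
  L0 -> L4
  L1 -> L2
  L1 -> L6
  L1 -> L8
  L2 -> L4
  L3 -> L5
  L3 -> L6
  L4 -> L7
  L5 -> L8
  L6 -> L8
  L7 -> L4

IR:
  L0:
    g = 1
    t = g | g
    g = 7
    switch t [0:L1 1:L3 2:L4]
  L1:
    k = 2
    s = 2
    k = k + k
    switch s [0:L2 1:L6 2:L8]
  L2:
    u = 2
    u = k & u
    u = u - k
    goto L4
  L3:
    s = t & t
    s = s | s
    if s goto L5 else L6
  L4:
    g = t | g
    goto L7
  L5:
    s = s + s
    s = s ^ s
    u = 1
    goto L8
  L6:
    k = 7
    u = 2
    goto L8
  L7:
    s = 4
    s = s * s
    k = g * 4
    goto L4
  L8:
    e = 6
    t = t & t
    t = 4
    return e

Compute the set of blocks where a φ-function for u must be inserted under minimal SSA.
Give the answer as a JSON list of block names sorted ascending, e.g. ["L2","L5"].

idom tree: L1←L0 L2←L1 L3←L0 L4←L0 L5←L3 L6←L0 L7←L4 L8←L0
Join-block Dom:
  L4: preds {L0,L2,L7}: {L0} ∩ {L0,L1,L2} ∩ {L0,L4,L7} = {L0}; idom=L0
  L6: preds {L1,L3}: {L0,L1} ∩ {L0,L3} = {L0}; idom=L0
  L8: preds {L1,L5,L6}: {L0,L1} ∩ {L0,L3,L5} ∩ {L0,L6} = {L0}; idom=L0

DF walk-up:
  join L4 pred L0: · stop@L0
  join L4 pred L2: L2→L1 stop@L0
  join L4 pred L7: L7→L4 stop@L0
  join L6 pred L1: L1 stop@L0
  join L6 pred L3: L3 stop@L0
  join L8 pred L1: L1 stop@L0
  join L8 pred L5: L5→L3 stop@L0
  join L8 pred L6: L6 stop@L0
  L0 → ∅
  L1 → {L4,L6,L8}
  L2 → {L4}
  L3 → {L6,L8}
  L4 → {L4}
  L5 → {L8}
  L6 → {L8}
  L7 → {L4}
  L8 → ∅

φ for u: defs {L2,L5,L6}
  DF⁺ = {L4,L8}

Answer: ["L4", "L8"]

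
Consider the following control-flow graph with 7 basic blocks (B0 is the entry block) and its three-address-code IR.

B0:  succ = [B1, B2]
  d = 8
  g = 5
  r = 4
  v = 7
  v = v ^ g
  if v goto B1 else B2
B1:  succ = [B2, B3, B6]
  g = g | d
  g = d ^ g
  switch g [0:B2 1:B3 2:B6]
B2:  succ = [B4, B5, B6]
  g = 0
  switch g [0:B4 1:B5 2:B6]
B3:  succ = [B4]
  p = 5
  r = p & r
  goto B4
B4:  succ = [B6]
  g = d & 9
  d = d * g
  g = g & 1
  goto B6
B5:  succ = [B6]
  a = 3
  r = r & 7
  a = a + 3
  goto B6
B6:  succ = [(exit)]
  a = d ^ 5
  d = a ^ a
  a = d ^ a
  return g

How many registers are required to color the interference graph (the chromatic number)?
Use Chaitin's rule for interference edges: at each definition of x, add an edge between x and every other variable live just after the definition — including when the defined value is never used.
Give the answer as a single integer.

Answer: 4

Analysis:
def/use:
  B0 def {d,g,r,v} use ∅
  B1 def {g} use {d,g}
  B2 def {g} use ∅
  B3 def {p,r} use {r}
  B4 def {d,g} use {d}
  B5 def {a,r} use {r}
  B6 def {a,d} use {d,g}

Liveness:
  live B0: ∅→{d,g,r}
  live B1: {d,g,r}→{d,g,r}
  live B2: {d,r}→{d,g,r}
  live B3: {d,r}→{d}
  live B4: {d}→{d,g}
  live B5: {d,g,r}→{d,g}
  live B6: {d,g}→∅

Interference:
  a: {d,g,r}
  d: {a,g,p,r,v}
  g: {a,d,r,v}
  p: {d,r}
  r: {a,d,g,p,v}
  v: {d,g,r}

Colouring:
  clique {a,d,g,r} ⇒ need ≥ 4
  4-colouring: c0={d}  c1={r}  c2={g,p}  c3={a,v}
  χ = 4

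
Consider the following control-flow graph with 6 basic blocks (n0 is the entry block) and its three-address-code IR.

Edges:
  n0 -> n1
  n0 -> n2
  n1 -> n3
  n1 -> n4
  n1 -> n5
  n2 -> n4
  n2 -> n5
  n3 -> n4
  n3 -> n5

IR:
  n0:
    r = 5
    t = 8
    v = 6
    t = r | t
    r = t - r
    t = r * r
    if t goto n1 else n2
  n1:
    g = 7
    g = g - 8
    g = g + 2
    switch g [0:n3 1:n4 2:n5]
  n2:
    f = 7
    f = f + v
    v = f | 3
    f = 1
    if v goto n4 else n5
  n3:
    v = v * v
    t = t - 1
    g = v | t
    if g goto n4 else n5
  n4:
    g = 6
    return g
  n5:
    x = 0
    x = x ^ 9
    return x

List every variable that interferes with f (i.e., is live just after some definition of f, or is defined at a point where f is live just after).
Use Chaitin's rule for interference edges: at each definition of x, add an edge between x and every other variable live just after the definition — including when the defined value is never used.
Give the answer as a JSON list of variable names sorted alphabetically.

Answer: ["v"]

Derivation:
def/use:
  n0: {r,t,v} / ∅
  n1: {g} / ∅
  n2: {f,v} / {v}
  n3: {g,t,v} / {t,v}
  n4: {g} / ∅
  n5: {x} / ∅

Live sets:
  n0 li=∅ lo={t,v}
  n1 li={t,v} lo={t,v}
  n2 li={v} lo=∅
  n3 li={t,v} lo=∅
  n4 li=∅ lo=∅
  n5 li=∅ lo=∅

Interfere edges:
  f — {v}
  g — {t,v}
  r — {t,v}
  t — {g,r,v}
  v — {f,g,r,t}
  x — ∅

N(f) = ["v"]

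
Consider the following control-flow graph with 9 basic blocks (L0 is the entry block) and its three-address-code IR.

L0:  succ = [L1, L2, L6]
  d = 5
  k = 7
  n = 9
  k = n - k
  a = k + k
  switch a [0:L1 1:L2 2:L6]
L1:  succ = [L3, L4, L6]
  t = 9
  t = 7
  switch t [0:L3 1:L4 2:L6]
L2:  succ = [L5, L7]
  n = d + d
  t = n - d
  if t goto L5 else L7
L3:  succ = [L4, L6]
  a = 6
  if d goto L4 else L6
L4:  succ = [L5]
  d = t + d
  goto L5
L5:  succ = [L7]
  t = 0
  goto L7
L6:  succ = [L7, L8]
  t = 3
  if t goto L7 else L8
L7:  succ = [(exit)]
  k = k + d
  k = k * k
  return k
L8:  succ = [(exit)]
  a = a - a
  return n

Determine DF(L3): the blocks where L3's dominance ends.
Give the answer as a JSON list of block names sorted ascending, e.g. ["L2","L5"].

idom tree: L1←L0 L2←L0 L3←L1 L4←L1 L5←L0 L6←L0 L7←L0 L8←L6
Dom∩ at merges:
  L4: preds {L1,L3}: {L0,L1} ∩ {L0,L1,L3} = {L0,L1}; idom=L1
  L5: preds {L2,L4}: {L0,L2} ∩ {L0,L1,L4} = {L0}; idom=L0
  L6: preds {L0,L1,L3}: {L0} ∩ {L0,L1} ∩ {L0,L1,L3} = {L0}; idom=L0
  L7: preds {L2,L5,L6}: {L0,L2} ∩ {L0,L5} ∩ {L0,L6} = {L0}; idom=L0

Frontier:
  L4←L1: walk · to L1
  L4←L3: walk L3 to L1
  L5←L2: walk L2 to L0
  L5←L4: walk L4→L1 to L0
  L6←L0: walk · to L0
  L6←L1: walk L1 to L0
  L6←L3: walk L3→L1 to L0
  L7←L2: walk L2 to L0
  L7←L5: walk L5 to L0
  L7←L6: walk L6 to L0
  DF(L0)=∅
  DF(L1)={L5,L6}
  DF(L2)={L5,L7}
  DF(L3)={L4,L6}
  DF(L4)={L5}
  DF(L5)={L7}
  DF(L6)={L7}
  DF(L7)=∅
  DF(L8)=∅

DF(L3) = ["L4", "L6"]

Answer: ["L4", "L6"]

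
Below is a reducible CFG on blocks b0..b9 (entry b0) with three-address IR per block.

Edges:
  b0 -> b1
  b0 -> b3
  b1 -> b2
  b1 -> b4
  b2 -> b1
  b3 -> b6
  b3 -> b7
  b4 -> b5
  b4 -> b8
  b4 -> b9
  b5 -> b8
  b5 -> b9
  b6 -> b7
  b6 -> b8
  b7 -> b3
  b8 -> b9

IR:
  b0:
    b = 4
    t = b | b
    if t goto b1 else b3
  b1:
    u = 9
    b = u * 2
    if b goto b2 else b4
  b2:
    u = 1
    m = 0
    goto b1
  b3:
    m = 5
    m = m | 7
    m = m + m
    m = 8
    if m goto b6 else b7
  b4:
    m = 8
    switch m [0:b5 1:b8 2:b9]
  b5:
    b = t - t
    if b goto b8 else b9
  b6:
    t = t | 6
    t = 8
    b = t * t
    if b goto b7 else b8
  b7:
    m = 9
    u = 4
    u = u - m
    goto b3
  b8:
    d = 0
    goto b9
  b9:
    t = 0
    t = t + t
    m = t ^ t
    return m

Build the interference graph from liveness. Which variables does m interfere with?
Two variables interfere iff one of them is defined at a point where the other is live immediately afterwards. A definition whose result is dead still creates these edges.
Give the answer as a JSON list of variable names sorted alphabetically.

Answer: ["t", "u"]

Derivation:
Per-block:
  b0: {b,t} / ∅
  b1: {b,u} / ∅
  b2: {m,u} / ∅
  b3: {m} / ∅
  b4: {m} / ∅
  b5: {b} / {t}
  b6: {b,t} / {t}
  b7: {m,u} / ∅
  b8: {d} / ∅
  b9: {m,t} / ∅

Liveness:
  b0 li=∅ lo={t}
  b1 li={t} lo={t}
  b2 li={t} lo={t}
  b3 li={t} lo={t}
  b4 li={t} lo={t}
  b5 li={t} lo=∅
  b6 li={t} lo={t}
  b7 li={t} lo={t}
  b8 li=∅ lo=∅
  b9 li=∅ lo=∅

Conflict graph:
  b↔{t}
  d↔∅
  m↔{t,u}
  t↔{b,m,u}
  u↔{m,t}

N(m) = ["t", "u"]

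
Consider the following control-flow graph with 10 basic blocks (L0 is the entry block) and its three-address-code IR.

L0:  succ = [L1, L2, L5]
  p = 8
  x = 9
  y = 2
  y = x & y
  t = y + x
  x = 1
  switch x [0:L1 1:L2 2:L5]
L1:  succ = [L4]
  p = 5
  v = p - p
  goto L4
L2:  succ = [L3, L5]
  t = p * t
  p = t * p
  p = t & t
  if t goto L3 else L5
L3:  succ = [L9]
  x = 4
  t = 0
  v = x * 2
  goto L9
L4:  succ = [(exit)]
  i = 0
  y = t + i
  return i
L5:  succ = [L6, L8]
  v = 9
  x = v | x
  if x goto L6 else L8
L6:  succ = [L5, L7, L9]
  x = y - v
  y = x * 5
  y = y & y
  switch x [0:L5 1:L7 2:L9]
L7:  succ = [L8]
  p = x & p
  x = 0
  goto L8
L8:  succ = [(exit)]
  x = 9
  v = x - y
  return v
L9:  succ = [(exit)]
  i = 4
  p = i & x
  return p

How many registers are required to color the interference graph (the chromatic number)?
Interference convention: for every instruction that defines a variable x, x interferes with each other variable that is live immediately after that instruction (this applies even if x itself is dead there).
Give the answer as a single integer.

Block summaries:
  L0: {p,t,x,y} / ∅
  L1: {p,v} / ∅
  L2: {p,t} / {p,t}
  L3: {t,v,x} / ∅
  L4: {i,y} / {t}
  L5: {v,x} / {x}
  L6: {x,y} / {v,y}
  L7: {p,x} / {p,x}
  L8: {v,x} / {y}
  L9: {i,p} / {x}

Live sets:
  L0: in=∅ out={p,t,x,y}
  L1: in={t} out={t}
  L2: in={p,t,x,y} out={p,x,y}
  L3: in=∅ out={x}
  L4: in={t} out=∅
  L5: in={p,x,y} out={p,v,y}
  L6: in={p,v,y} out={p,x,y}
  L7: in={p,x,y} out={y}
  L8: in={y} out=∅
  L9: in={x} out=∅

Conflict graph:
  i: {t,x,y}
  p: {t,v,x,y}
  t: {i,p,v,x,y}
  v: {p,t,x,y}
  x: {i,p,t,v,y}
  y: {i,p,t,v,x}

Colouring:
  clique {p,t,v,x,y} ⇒ need ≥ 5
  assign i→r3 p→r3 t→r0 v→r4 x→r1 y→r2 — no edge inside a register ⇒ χ ≤ 5
  χ = 5

Answer: 5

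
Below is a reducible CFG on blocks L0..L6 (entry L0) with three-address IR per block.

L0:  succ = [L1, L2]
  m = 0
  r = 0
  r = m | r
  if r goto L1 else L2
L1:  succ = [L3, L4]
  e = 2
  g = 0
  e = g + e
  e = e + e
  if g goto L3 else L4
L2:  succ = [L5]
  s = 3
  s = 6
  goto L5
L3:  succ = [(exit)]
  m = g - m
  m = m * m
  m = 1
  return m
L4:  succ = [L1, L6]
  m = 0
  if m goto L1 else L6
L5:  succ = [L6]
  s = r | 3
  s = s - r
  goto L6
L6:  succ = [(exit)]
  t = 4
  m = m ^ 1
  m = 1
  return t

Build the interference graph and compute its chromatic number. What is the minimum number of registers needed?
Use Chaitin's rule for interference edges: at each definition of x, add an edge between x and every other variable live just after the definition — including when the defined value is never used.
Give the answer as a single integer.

Answer: 3

Analysis:
Block summaries:
  L0: def={m,r} ue=∅
  L1: def={e,g} ue=∅
  L2: def={s} ue=∅
  L3: def={m} ue={g,m}
  L4: def={m} ue=∅
  L5: def={s} ue={r}
  L6: def={m,t} ue={m}

Backward fixpoint:
  live L0: ∅→{m,r}
  live L1: {m}→{g,m}
  live L2: {m,r}→{m,r}
  live L3: {g,m}→∅
  live L4: ∅→{m}
  live L5: {m,r}→{m}
  live L6: {m}→∅

Conflict graph:
  e↔{g,m}
  g↔{e,m}
  m↔{e,g,r,s,t}
  r↔{m,s}
  s↔{m,r}
  t↔{m}

Registers:
  lower bound: {e,g,m} mutually conflict ⇒ χ ≥ 3
  3-colouring: r0={m}  r1={e,r,t}  r2={g,s}
  χ = 3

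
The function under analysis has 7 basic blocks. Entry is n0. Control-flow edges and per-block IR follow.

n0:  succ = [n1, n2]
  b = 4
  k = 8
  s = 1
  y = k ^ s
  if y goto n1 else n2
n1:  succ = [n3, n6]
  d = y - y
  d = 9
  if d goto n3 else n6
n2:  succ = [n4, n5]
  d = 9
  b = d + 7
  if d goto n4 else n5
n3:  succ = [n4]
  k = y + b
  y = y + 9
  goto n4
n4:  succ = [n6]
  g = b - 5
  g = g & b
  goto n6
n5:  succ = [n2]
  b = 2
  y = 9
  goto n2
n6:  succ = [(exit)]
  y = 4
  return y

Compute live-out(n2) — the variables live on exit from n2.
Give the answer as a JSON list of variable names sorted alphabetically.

Block summaries:
  n0: def={b,k,s,y} ue=∅
  n1: def={d} ue={y}
  n2: def={b,d} ue=∅
  n3: def={k,y} ue={b,y}
  n4: def={g} ue={b}
  n5: def={b,y} ue=∅
  n6: def={y} ue=∅

Live sets:
  n0: in=∅ out={b,y}
  n1: in={b,y} out={b,y}
  n2: in=∅ out={b}
  n3: in={b,y} out={b}
  n4: in={b} out=∅
  n5: in=∅ out=∅
  n6: in=∅ out=∅

live-out(n2) = ["b"]

Answer: ["b"]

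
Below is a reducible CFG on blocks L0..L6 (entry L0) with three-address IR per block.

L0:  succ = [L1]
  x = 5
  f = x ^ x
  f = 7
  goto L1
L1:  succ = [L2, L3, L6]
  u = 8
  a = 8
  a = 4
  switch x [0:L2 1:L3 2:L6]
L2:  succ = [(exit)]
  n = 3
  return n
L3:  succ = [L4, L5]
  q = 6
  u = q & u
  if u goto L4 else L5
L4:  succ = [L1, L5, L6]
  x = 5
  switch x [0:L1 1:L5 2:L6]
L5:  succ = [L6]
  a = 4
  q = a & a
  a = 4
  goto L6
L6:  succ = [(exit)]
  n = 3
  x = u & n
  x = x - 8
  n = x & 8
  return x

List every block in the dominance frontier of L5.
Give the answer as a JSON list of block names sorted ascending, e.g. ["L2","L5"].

Answer: ["L6"]

Working:
idom tree: L1←L0 L2←L1 L3←L1 L4←L3 L5←L3 L6←L1
Dom at joins:
  L1: preds {L0,L4}: {L0} ∩ {L0,L1,L3,L4} = {L0}; idom=L0
  L5: preds {L3,L4}: {L0,L1,L3} ∩ {L0,L1,L3,L4} = {L0,L1,L3}; idom=L3
  L6: preds {L1,L4,L5}: {L0,L1} ∩ {L0,L1,L3,L4} ∩ {L0,L1,L3,L5} = {L0,L1}; idom=L1

DF walk-up:
  L1←L0: walk · to L0
  L1←L4: walk L4→L3→L1 to L0
  L5←L3: walk · to L3
  L5←L4: walk L4 to L3
  L6←L1: walk · to L1
  L6←L4: walk L4→L3 to L1
  L6←L5: walk L5→L3 to L1
  DF(L0)=∅
  DF(L1)={L1}
  DF(L2)=∅
  DF(L3)={L1,L6}
  DF(L4)={L1,L5,L6}
  DF(L5)={L6}
  DF(L6)=∅

DF(L5) = ["L6"]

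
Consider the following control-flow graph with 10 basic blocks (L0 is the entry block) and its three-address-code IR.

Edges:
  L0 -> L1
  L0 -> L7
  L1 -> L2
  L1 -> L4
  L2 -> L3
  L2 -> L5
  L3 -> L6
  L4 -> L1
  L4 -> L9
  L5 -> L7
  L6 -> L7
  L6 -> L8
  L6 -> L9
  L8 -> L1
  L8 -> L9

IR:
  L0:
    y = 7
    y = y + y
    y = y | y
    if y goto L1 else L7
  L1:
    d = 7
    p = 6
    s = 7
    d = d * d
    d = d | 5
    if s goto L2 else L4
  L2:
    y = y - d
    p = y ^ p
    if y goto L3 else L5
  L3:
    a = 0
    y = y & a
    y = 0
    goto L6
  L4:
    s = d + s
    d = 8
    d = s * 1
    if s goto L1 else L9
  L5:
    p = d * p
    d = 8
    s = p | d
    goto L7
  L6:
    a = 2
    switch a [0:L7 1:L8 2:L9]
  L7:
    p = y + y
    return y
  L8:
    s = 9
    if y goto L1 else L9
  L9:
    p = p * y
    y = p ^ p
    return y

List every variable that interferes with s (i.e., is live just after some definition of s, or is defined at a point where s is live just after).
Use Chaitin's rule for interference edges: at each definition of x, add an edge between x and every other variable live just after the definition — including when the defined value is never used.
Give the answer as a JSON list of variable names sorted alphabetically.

Per-block:
  L0: {y} / ∅
  L1: {d,p,s} / ∅
  L2: {p,y} / {d,p,y}
  L3: {a,y} / {y}
  L4: {d,s} / {d,s}
  L5: {d,p,s} / {d,p}
  L6: {a} / ∅
  L7: {p} / {y}
  L8: {s} / {y}
  L9: {p,y} / {p,y}

Liveness:
  L0 li=∅ lo={y}
  L1 li={y} lo={d,p,s,y}
  L2 li={d,p,y} lo={d,p,y}
  L3 li={p,y} lo={p,y}
  L4 li={d,p,s,y} lo={p,y}
  L5 li={d,p,y} lo={y}
  L6 li={p,y} lo={p,y}
  L7 li={y} lo=∅
  L8 li={p,y} lo={p,y}
  L9 li={p,y} lo=∅

Interference:
  a↔{p,y}
  d↔{p,s,y}
  p↔{a,d,s,y}
  s↔{d,p,y}
  y↔{a,d,p,s}

N(s) = ["d", "p", "y"]

Answer: ["d", "p", "y"]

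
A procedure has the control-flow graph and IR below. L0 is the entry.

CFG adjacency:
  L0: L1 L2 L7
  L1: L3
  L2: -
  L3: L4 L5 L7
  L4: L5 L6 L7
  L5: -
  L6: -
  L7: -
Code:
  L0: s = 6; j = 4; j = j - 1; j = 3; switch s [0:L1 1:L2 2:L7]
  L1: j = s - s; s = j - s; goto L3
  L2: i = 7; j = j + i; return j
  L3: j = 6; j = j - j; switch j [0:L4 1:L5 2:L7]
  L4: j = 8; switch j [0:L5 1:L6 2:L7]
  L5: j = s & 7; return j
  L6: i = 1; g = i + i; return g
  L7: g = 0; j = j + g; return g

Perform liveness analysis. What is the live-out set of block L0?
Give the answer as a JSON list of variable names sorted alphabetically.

Block summaries:
  L0: def={j,s} ue=∅
  L1: def={j,s} ue={s}
  L2: def={i,j} ue={j}
  L3: def={j} ue=∅
  L4: def={j} ue=∅
  L5: def={j} ue={s}
  L6: def={g,i} ue=∅
  L7: def={g,j} ue={j}

Liveness:
  L0: in=∅ out={j,s}
  L1: in={s} out={s}
  L2: in={j} out=∅
  L3: in={s} out={j,s}
  L4: in={s} out={j,s}
  L5: in={s} out=∅
  L6: in=∅ out=∅
  L7: in={j} out=∅

live-out(L0) = ["j", "s"]

Answer: ["j", "s"]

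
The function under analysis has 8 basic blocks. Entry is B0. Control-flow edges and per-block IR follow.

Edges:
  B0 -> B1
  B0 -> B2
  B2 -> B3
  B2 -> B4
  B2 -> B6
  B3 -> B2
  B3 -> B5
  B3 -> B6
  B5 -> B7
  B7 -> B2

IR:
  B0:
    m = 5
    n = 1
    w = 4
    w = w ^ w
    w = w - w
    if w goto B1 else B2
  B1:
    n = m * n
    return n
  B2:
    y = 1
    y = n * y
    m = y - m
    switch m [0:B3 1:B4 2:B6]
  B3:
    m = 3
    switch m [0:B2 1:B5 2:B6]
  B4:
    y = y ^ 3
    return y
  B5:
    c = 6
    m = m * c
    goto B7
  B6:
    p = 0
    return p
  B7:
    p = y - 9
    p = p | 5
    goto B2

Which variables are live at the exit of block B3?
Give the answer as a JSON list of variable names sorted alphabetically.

def/use:
  B0: {m,n,w} / ∅
  B1: {n} / {m,n}
  B2: {m,y} / {m,n}
  B3: {m} / ∅
  B4: {y} / {y}
  B5: {c,m} / {m}
  B6: {p} / ∅
  B7: {p} / {y}

Live sets:
  B0: in=∅ out={m,n}
  B1: in={m,n} out=∅
  B2: in={m,n} out={n,y}
  B3: in={n,y} out={m,n,y}
  B4: in={y} out=∅
  B5: in={m,n,y} out={m,n,y}
  B6: in=∅ out=∅
  B7: in={m,n,y} out={m,n}

live-out(B3) = ["m", "n", "y"]

Answer: ["m", "n", "y"]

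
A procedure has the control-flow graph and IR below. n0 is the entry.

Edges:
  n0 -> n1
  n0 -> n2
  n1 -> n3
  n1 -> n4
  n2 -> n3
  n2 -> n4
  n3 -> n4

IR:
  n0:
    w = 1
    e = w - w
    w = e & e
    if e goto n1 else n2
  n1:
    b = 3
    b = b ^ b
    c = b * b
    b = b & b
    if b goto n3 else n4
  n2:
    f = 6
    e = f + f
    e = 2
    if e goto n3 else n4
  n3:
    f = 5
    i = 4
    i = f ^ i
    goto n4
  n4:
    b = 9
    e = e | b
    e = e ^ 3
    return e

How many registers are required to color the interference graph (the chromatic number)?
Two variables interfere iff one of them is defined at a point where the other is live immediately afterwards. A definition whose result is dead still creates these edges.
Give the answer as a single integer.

Block summaries:
  n0: {e,w} / ∅
  n1: {b,c} / ∅
  n2: {e,f} / ∅
  n3: {f,i} / ∅
  n4: {b,e} / {e}

Backward fixpoint:
  n0: in=∅ out={e}
  n1: in={e} out={e}
  n2: in=∅ out={e}
  n3: in={e} out={e}
  n4: in={e} out=∅

Interfere edges:
  b↔{c,e}
  c↔{b,e}
  e↔{b,c,f,i,w}
  f↔{e,i}
  i↔{e,f}
  w↔{e}

Colouring:
  clique {b,c,e} ⇒ need ≥ 3
  3-colouring: R0={e}  R1={b,f,w}  R2={c,i}
  χ = 3

Answer: 3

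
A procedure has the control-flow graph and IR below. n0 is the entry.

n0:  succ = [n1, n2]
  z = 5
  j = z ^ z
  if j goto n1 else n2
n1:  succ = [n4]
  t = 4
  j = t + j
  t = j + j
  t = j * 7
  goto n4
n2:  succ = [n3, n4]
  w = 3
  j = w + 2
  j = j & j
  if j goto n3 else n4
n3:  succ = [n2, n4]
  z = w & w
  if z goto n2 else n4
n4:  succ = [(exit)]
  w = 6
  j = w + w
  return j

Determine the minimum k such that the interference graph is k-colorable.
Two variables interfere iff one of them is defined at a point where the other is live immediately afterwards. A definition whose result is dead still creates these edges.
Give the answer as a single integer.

Per-block:
  n0: {j,z} / ∅
  n1: {j,t} / {j}
  n2: {j,w} / ∅
  n3: {z} / {w}
  n4: {j,w} / ∅

Backward fixpoint:
  n0 li=∅ lo={j}
  n1 li={j} lo=∅
  n2 li=∅ lo={w}
  n3 li={w} lo=∅
  n4 li=∅ lo=∅

Interfere edges:
  j: {t,w}
  t: {j}
  w: {j}
  z: ∅

Chromatic number:
  lower bound: {j,t} mutually conflict ⇒ χ ≥ 2
  assign j→c0 t→c1 w→c1 z→c0 — no edge inside a register ⇒ χ ≤ 2
  χ = 2

Answer: 2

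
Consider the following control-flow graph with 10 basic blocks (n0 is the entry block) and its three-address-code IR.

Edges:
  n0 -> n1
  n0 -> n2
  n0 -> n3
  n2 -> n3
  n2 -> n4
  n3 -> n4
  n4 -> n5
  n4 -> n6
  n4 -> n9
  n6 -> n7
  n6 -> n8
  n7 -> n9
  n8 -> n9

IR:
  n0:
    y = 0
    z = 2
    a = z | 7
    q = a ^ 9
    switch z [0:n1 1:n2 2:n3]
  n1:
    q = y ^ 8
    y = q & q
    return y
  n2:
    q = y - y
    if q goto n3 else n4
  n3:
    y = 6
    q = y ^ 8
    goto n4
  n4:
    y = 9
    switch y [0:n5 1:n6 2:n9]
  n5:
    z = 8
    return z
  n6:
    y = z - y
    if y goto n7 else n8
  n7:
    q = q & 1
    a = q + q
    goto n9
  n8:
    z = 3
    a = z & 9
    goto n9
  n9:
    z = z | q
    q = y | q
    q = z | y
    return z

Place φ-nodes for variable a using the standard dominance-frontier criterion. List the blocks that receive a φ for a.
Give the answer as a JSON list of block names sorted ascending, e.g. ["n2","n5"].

idom tree: n1←n0 n2←n0 n3←n0 n4←n0 n5←n4 n6←n4 n7←n6 n8←n6 n9←n4
Join-block Dom:
  n3: preds {n0,n2}: {n0} ∩ {n0,n2} = {n0}; idom=n0
  n4: preds {n2,n3}: {n0,n2} ∩ {n0,n3} = {n0}; idom=n0
  n9: preds {n4,n7,n8}: {n0,n4} ∩ {n0,n4,n6,n7} ∩ {n0,n4,n6,n8} = {n0,n4}; idom=n4

Frontier:
  join n3 pred n0: · stop@n0
  join n3 pred n2: n2 stop@n0
  join n4 pred n2: n2 stop@n0
  join n4 pred n3: n3 stop@n0
  join n9 pred n4: · stop@n4
  join n9 pred n7: n7→n6 stop@n4
  join n9 pred n8: n8→n6 stop@n4
  n0 → ∅
  n1 → ∅
  n2 → {n3,n4}
  n3 → {n4}
  n4 → ∅
  n5 → ∅
  n6 → {n9}
  n7 → {n9}
  n8 → {n9}
  n9 → ∅

φ for a: defs {n0,n7,n8}
  DF⁺ = {n9}

Answer: ["n9"]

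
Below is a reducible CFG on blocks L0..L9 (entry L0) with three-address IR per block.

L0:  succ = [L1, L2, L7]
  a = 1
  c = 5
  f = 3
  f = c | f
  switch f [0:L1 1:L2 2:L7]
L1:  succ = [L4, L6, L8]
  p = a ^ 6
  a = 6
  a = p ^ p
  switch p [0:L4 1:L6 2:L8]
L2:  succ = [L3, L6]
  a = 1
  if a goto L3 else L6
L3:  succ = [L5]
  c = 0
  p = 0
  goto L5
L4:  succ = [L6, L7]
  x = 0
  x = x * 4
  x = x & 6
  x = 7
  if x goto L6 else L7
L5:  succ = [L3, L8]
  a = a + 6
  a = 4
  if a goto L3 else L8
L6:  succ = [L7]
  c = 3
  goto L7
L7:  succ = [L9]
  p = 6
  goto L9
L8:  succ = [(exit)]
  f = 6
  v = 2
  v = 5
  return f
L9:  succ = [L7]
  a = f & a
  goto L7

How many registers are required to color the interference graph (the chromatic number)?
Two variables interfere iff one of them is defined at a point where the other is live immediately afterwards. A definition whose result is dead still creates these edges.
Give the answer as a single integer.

Answer: 3

Analysis:
Per-block:
  L0: {a,c,f} / ∅
  L1: {a,p} / {a}
  L2: {a} / ∅
  L3: {c,p} / ∅
  L4: {x} / ∅
  L5: {a} / {a}
  L6: {c} / ∅
  L7: {p} / ∅
  L8: {f,v} / ∅
  L9: {a} / {a,f}

Live sets:
  L0: in=∅ out={a,f}
  L1: in={a,f} out={a,f}
  L2: in={f} out={a,f}
  L3: in={a} out={a}
  L4: in={a,f} out={a,f}
  L5: in={a} out={a}
  L6: in={a,f} out={a,f}
  L7: in={a,f} out={a,f}
  L8: in=∅ out=∅
  L9: in={a,f} out={a,f}

Interference:
  a↔{c,f,p,x}
  c↔{a,f}
  f↔{a,c,p,v,x}
  p↔{a,f}
  v↔{f}
  x↔{a,f}

Chromatic number:
  lower bound: {a,c,f} mutually conflict ⇒ χ ≥ 3
  assign a→r1 c→r2 f→r0 p→r2 v→r1 x→r2 — no edge inside a register ⇒ χ ≤ 3
  χ = 3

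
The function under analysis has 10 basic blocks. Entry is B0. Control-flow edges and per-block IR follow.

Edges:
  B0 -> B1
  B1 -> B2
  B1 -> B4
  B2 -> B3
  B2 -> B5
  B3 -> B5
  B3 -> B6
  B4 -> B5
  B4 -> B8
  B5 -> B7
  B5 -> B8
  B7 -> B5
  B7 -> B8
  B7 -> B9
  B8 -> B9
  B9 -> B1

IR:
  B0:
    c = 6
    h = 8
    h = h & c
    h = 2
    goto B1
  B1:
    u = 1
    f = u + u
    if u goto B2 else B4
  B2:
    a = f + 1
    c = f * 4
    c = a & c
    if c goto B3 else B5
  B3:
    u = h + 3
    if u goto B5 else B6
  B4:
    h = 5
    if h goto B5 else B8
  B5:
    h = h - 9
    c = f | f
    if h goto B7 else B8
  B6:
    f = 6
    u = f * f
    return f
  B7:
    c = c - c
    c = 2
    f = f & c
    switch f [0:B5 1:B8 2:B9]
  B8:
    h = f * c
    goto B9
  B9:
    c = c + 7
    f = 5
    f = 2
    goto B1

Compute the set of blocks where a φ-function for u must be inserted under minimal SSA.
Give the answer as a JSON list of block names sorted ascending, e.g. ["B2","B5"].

idom tree: B1←B0 B2←B1 B3←B2 B4←B1 B5←B1 B6←B3 B7←B5 B8←B1 B9←B1
Dom∩ at merges:
  B1: preds {B0,B9}: {B0} ∩ {B0,B1,B9} = {B0}; idom=B0
  B5: preds {B2,B3,B4,B7}: {B0,B1,B2} ∩ {B0,B1,B2,B3} ∩ {B0,B1,B4} ∩ {B0,B1,B5,B7} = {B0,B1}; idom=B1
  B8: preds {B4,B5,B7}: {B0,B1,B4} ∩ {B0,B1,B5} ∩ {B0,B1,B5,B7} = {B0,B1}; idom=B1
  B9: preds {B7,B8}: {B0,B1,B5,B7} ∩ {B0,B1,B8} = {B0,B1}; idom=B1

Frontier:
  B1←B0: walk · to B0
  B1←B9: walk B9→B1 to B0
  B5←B2: walk B2 to B1
  B5←B3: walk B3→B2 to B1
  B5←B4: walk B4 to B1
  B5←B7: walk B7→B5 to B1
  B8←B4: walk B4 to B1
  B8←B5: walk B5 to B1
  B8←B7: walk B7→B5 to B1
  B9←B7: walk B7→B5 to B1
  B9←B8: walk B8 to B1
  B0: DF=∅
  B1: DF={B1}
  B2: DF={B5}
  B3: DF={B5}
  B4: DF={B5,B8}
  B5: DF={B5,B8,B9}
  B6: DF=∅
  B7: DF={B5,B8,B9}
  B8: DF={B9}
  B9: DF={B1}

φ for u: defs {B1,B3,B6}
  DF⁺ = {B1,B5,B8,B9}

Answer: ["B1", "B5", "B8", "B9"]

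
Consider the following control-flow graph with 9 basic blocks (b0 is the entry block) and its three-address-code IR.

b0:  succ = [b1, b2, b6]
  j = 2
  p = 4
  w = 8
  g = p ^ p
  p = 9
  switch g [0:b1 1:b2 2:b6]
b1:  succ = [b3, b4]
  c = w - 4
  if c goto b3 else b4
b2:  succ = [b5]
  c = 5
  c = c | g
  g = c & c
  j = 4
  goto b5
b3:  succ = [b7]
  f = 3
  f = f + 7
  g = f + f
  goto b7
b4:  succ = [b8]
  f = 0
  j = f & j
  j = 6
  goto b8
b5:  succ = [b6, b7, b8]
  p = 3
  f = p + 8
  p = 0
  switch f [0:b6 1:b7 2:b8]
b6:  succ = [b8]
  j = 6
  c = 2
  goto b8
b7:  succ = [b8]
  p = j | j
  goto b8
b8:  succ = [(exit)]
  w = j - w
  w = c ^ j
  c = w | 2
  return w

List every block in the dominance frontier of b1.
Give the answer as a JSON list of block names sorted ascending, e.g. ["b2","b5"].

idom tree: b1←b0 b2←b0 b3←b1 b4←b1 b5←b2 b6←b0 b7←b0 b8←b0
Dom∩ at merges:
  b6: preds {b0,b5}: {b0} ∩ {b0,b2,b5} = {b0}; idom=b0
  b7: preds {b3,b5}: {b0,b1,b3} ∩ {b0,b2,b5} = {b0}; idom=b0
  b8: preds {b4,b5,b6,b7}: {b0,b1,b4} ∩ {b0,b2,b5} ∩ {b0,b6} ∩ {b0,b7} = {b0}; idom=b0

Frontier:
  join b6 pred b0: · stop@b0
  join b6 pred b5: b5→b2 stop@b0
  join b7 pred b3: b3→b1 stop@b0
  join b7 pred b5: b5→b2 stop@b0
  join b8 pred b4: b4→b1 stop@b0
  join b8 pred b5: b5→b2 stop@b0
  join b8 pred b6: b6 stop@b0
  join b8 pred b7: b7 stop@b0
  b0: DF=∅
  b1: DF={b7,b8}
  b2: DF={b6,b7,b8}
  b3: DF={b7}
  b4: DF={b8}
  b5: DF={b6,b7,b8}
  b6: DF={b8}
  b7: DF={b8}
  b8: DF=∅

DF(b1) = ["b7", "b8"]

Answer: ["b7", "b8"]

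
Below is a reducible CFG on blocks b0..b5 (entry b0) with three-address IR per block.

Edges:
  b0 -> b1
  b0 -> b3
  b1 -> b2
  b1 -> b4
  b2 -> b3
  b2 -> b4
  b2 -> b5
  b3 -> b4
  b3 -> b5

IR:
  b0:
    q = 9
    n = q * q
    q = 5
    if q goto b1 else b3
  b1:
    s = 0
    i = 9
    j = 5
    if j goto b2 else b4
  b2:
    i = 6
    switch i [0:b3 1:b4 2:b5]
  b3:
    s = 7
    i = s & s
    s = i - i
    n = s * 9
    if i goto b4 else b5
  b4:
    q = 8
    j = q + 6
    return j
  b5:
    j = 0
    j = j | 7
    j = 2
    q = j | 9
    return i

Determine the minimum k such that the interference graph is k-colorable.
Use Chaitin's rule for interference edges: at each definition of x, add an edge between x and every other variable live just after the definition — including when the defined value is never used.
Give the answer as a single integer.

Block summaries:
  b0 def {n,q} use ∅
  b1 def {i,j,s} use ∅
  b2 def {i} use ∅
  b3 def {i,n,s} use ∅
  b4 def {j,q} use ∅
  b5 def {j,q} use {i}

Liveness:
  b0 li=∅ lo=∅
  b1 li=∅ lo=∅
  b2 li=∅ lo={i}
  b3 li=∅ lo={i}
  b4 li=∅ lo=∅
  b5 li={i} lo=∅

Interference:
  i: {j,n,q,s}
  j: {i}
  n: {i}
  q: {i}
  s: {i}

Colouring:
  {i,j} pairwise interfere (2-clique) ⇒ χ ≥ 2
  assign i→c0 j→c1 n→c1 q→c1 s→c1 — no edge inside a register ⇒ χ ≤ 2
  χ = 2

Answer: 2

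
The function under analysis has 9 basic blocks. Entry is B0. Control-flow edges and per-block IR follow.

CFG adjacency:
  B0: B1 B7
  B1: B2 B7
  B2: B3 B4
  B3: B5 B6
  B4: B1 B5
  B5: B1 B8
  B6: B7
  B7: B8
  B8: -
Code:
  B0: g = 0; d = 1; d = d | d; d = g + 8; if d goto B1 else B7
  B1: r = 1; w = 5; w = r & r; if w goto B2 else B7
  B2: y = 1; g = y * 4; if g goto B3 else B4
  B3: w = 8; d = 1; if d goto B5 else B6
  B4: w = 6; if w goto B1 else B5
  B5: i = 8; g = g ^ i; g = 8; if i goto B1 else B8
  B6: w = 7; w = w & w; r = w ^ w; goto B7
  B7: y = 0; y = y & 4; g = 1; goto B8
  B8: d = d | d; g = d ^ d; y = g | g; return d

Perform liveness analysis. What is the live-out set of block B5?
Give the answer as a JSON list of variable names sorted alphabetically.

def/use:
  B0: def={d,g} ue=∅
  B1: def={r,w} ue=∅
  B2: def={g,y} ue=∅
  B3: def={d,w} ue=∅
  B4: def={w} ue=∅
  B5: def={g,i} ue={g}
  B6: def={r,w} ue=∅
  B7: def={g,y} ue=∅
  B8: def={d,g,y} ue={d}

Live sets:
  live B0: ∅→{d}
  live B1: {d}→{d}
  live B2: {d}→{d,g}
  live B3: {g}→{d,g}
  live B4: {d,g}→{d,g}
  live B5: {d,g}→{d}
  live B6: {d}→{d}
  live B7: {d}→{d}
  live B8: {d}→∅

live-out(B5) = ["d"]

Answer: ["d"]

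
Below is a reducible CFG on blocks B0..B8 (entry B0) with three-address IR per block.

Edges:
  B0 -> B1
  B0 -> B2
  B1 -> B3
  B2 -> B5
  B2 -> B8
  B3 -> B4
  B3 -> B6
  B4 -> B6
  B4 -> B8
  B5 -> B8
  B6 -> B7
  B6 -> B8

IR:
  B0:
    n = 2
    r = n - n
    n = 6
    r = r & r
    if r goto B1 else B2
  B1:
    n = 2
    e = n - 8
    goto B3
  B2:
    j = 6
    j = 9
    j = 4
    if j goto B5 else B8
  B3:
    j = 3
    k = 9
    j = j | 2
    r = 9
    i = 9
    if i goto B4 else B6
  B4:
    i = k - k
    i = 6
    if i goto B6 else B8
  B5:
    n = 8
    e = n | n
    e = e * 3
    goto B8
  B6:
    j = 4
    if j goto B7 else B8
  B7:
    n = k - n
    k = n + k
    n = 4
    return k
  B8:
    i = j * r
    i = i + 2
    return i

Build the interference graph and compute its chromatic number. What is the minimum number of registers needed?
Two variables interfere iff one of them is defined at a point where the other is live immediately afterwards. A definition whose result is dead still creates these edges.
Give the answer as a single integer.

Answer: 5

Working:
Per-block:
  B0: def={n,r} ue=∅
  B1: def={e,n} ue=∅
  B2: def={j} ue=∅
  B3: def={i,j,k,r} ue=∅
  B4: def={i} ue={k}
  B5: def={e,n} ue=∅
  B6: def={j} ue=∅
  B7: def={k,n} ue={k,n}
  B8: def={i} ue={j,r}

Live sets:
  B0 li=∅ lo={r}
  B1 li=∅ lo={n}
  B2 li={r} lo={j,r}
  B3 li={n} lo={j,k,n,r}
  B4 li={j,k,n,r} lo={j,k,n,r}
  B5 li={j,r} lo={j,r}
  B6 li={k,n,r} lo={j,k,n,r}
  B7 li={k,n} lo=∅
  B8 li={j,r} lo=∅

Interference:
  e — {j,n,r}
  i — {j,k,n,r}
  j — {e,i,k,n,r}
  k — {i,j,n,r}
  n — {e,i,j,k,r}
  r — {e,i,j,k,n}

Registers:
  lower bound: {i,j,k,n,r} mutually conflict ⇒ χ ≥ 5
  5-colouring: c0={j}  c1={n}  c2={r}  c3={e,i}  c4={k}
  χ = 5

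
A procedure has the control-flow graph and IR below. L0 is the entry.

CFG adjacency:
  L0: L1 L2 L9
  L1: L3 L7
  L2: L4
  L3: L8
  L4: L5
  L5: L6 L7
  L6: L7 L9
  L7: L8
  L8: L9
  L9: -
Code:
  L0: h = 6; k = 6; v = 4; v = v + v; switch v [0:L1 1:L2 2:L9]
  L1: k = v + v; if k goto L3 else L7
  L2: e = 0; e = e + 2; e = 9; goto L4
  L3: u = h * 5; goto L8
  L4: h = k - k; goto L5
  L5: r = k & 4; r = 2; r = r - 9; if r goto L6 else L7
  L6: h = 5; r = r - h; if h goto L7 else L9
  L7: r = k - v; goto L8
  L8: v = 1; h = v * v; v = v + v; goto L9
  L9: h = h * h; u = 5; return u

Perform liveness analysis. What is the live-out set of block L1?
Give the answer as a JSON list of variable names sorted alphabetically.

Answer: ["h", "k", "v"]

Derivation:
def/use:
  L0: def={h,k,v} ue=∅
  L1: def={k} ue={v}
  L2: def={e} ue=∅
  L3: def={u} ue={h}
  L4: def={h} ue={k}
  L5: def={r} ue={k}
  L6: def={h,r} ue={r}
  L7: def={r} ue={k,v}
  L8: def={h,v} ue=∅
  L9: def={h,u} ue={h}

Live sets:
  L0 li=∅ lo={h,k,v}
  L1 li={h,v} lo={h,k,v}
  L2 li={k,v} lo={k,v}
  L3 li={h} lo=∅
  L4 li={k,v} lo={k,v}
  L5 li={k,v} lo={k,r,v}
  L6 li={k,r,v} lo={h,k,v}
  L7 li={k,v} lo=∅
  L8 li=∅ lo={h}
  L9 li={h} lo=∅

live-out(L1) = ["h", "k", "v"]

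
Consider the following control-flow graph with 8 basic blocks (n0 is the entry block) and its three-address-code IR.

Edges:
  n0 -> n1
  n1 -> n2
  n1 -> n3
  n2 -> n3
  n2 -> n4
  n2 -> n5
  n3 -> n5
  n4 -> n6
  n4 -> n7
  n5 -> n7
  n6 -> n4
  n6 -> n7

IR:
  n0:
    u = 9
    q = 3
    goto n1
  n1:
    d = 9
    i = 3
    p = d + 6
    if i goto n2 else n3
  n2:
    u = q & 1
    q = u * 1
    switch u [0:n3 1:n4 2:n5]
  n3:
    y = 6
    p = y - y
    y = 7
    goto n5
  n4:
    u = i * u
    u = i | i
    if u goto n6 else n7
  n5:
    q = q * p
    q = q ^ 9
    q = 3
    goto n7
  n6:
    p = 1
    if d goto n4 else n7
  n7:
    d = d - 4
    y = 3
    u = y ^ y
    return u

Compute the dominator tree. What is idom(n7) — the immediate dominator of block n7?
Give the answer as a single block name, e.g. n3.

idom tree: n1←n0 n2←n1 n3←n1 n4←n2 n5←n1 n6←n4 n7←n1
Join-block Dom:
  n3: preds {n1,n2}: {n0,n1} ∩ {n0,n1,n2} = {n0,n1}; idom=n1
  n4: preds {n2,n6}: {n0,n1,n2} ∩ {n0,n1,n2,n4,n6} = {n0,n1,n2}; idom=n2
  n5: preds {n2,n3}: {n0,n1,n2} ∩ {n0,n1,n3} = {n0,n1}; idom=n1
  n7: preds {n4,n5,n6}: {n0,n1,n2,n4} ∩ {n0,n1,n5} ∩ {n0,n1,n2,n4,n6} = {n0,n1}; idom=n1

idom(n7) = n1

Answer: n1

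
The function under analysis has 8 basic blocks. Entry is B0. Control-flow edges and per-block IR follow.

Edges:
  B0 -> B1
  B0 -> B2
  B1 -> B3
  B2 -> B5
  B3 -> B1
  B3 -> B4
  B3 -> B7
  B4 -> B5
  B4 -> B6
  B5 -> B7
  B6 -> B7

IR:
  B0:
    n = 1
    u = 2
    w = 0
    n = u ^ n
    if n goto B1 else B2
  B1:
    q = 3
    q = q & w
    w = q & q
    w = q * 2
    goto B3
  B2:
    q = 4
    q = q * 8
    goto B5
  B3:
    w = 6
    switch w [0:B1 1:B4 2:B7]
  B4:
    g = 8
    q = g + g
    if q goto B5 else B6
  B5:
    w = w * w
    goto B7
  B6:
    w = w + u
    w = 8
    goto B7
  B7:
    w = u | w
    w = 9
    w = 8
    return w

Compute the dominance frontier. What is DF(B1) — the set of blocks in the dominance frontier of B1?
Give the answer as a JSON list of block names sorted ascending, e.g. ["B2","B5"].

Answer: ["B1", "B5", "B7"]

Derivation:
idom tree: B1←B0 B2←B0 B3←B1 B4←B3 B5←B0 B6←B4 B7←B0
Join-block Dom:
  B1: preds {B0,B3}: {B0} ∩ {B0,B1,B3} = {B0}; idom=B0
  B5: preds {B2,B4}: {B0,B2} ∩ {B0,B1,B3,B4} = {B0}; idom=B0
  B7: preds {B3,B5,B6}: {B0,B1,B3} ∩ {B0,B5} ∩ {B0,B1,B3,B4,B6} = {B0}; idom=B0

DF walk-up:
  join B1 pred B0: · stop@B0
  join B1 pred B3: B3→B1 stop@B0
  join B5 pred B2: B2 stop@B0
  join B5 pred B4: B4→B3→B1 stop@B0
  join B7 pred B3: B3→B1 stop@B0
  join B7 pred B5: B5 stop@B0
  join B7 pred B6: B6→B4→B3→B1 stop@B0
  B0 → ∅
  B1 → {B1,B5,B7}
  B2 → {B5}
  B3 → {B1,B5,B7}
  B4 → {B5,B7}
  B5 → {B7}
  B6 → {B7}
  B7 → ∅

DF(B1) = ["B1", "B5", "B7"]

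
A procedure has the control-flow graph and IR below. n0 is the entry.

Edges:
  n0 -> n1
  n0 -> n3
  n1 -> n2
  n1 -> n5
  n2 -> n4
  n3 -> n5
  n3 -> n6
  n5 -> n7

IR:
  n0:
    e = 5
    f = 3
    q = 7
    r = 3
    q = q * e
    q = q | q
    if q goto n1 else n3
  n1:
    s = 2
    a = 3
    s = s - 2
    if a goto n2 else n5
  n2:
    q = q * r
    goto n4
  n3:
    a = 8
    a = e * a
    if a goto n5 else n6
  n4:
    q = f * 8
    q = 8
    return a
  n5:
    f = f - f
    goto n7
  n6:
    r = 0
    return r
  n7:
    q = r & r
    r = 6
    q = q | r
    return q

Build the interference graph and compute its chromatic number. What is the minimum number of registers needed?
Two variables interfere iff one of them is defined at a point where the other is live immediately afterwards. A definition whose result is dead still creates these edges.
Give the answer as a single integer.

def/use:
  n0: {e,f,q,r} / ∅
  n1: {a,s} / ∅
  n2: {q} / {q,r}
  n3: {a} / {e}
  n4: {q} / {a,f}
  n5: {f} / {f}
  n6: {r} / ∅
  n7: {q,r} / {r}

Live sets:
  n0 li=∅ lo={e,f,q,r}
  n1 li={f,q,r} lo={a,f,q,r}
  n2 li={a,f,q,r} lo={a,f}
  n3 li={e,f,r} lo={f,r}
  n4 li={a,f} lo=∅
  n5 li={f,r} lo={r}
  n6 li=∅ lo=∅
  n7 li={r} lo=∅

Interference:
  a: {e,f,q,r,s}
  e: {a,f,q,r}
  f: {a,e,q,r,s}
  q: {a,e,f,r,s}
  r: {a,e,f,q,s}
  s: {a,f,q,r}

Registers:
  clique {a,e,f,q,r} ⇒ need ≥ 5
  5-colouring: c0={a}  c1={f}  c2={q}  c3={r}  c4={e,s}
  χ = 5

Answer: 5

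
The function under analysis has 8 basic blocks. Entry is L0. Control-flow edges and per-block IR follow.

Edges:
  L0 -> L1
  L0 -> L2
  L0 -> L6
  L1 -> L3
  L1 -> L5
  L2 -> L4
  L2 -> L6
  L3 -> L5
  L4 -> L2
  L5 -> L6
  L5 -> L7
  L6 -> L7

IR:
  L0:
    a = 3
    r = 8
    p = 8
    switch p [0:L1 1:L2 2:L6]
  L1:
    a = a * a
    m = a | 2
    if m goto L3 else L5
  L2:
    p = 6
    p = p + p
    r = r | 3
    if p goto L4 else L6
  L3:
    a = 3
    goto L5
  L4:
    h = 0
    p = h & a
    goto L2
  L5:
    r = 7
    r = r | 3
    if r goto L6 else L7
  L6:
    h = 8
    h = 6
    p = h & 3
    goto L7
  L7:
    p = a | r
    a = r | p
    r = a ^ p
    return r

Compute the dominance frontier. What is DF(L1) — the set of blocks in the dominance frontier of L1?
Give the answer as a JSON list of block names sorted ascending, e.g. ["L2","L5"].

idom tree: L1←L0 L2←L0 L3←L1 L4←L2 L5←L1 L6←L0 L7←L0
Dom at joins:
  L2: preds {L0,L4}: {L0} ∩ {L0,L2,L4} = {L0}; idom=L0
  L5: preds {L1,L3}: {L0,L1} ∩ {L0,L1,L3} = {L0,L1}; idom=L1
  L6: preds {L0,L2,L5}: {L0} ∩ {L0,L2} ∩ {L0,L1,L5} = {L0}; idom=L0
  L7: preds {L5,L6}: {L0,L1,L5} ∩ {L0,L6} = {L0}; idom=L0

DF derivation:
  L2←L0: walk · to L0
  L2←L4: walk L4→L2 to L0
  L5←L1: walk · to L1
  L5←L3: walk L3 to L1
  L6←L0: walk · to L0
  L6←L2: walk L2 to L0
  L6←L5: walk L5→L1 to L0
  L7←L5: walk L5→L1 to L0
  L7←L6: walk L6 to L0
  L0: DF=∅
  L1: DF={L6,L7}
  L2: DF={L2,L6}
  L3: DF={L5}
  L4: DF={L2}
  L5: DF={L6,L7}
  L6: DF={L7}
  L7: DF=∅

DF(L1) = ["L6", "L7"]

Answer: ["L6", "L7"]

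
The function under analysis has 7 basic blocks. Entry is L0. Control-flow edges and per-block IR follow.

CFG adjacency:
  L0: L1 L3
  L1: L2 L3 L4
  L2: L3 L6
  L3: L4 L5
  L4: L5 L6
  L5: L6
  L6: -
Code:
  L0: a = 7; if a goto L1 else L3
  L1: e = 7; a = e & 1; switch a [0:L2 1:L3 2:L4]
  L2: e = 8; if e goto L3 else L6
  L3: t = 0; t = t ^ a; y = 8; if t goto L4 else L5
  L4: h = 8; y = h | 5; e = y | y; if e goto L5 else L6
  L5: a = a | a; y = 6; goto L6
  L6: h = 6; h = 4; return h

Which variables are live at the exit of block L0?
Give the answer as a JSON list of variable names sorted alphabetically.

Per-block:
  L0 def {a} use ∅
  L1 def {a,e} use ∅
  L2 def {e} use ∅
  L3 def {t,y} use {a}
  L4 def {e,h,y} use ∅
  L5 def {a,y} use {a}
  L6 def {h} use ∅

Live sets:
  L0: in=∅ out={a}
  L1: in=∅ out={a}
  L2: in={a} out={a}
  L3: in={a} out={a}
  L4: in={a} out={a}
  L5: in={a} out=∅
  L6: in=∅ out=∅

live-out(L0) = ["a"]

Answer: ["a"]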